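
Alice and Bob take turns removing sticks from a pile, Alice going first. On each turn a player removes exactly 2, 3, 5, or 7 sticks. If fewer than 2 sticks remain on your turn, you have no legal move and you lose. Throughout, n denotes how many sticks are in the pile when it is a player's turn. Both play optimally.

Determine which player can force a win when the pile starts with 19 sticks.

Label each position W (a win for the player to move) or L (a loss). A position with no legal move is L; any other position is W exactly when some move reaches an L, and L when every move reaches a W.
n=0: no move → L
n=1: no move → L
n=2: can move to 0, which is L ⇒ W
n=3: can move to 1, which is L ⇒ W
n=4: can move to 1, which is L ⇒ W
n=5: can move to 0, which is L ⇒ W
n=6: can move to 1, which is L ⇒ W
n=7: can move to 0, which is L ⇒ W
n=8: can move to 1, which is L ⇒ W
n=9: moves to 7(W), 6(W), 4(W), 2(W); every one is W ⇒ L
n=10: moves to 8(W), 7(W), 5(W), 3(W); every one is W ⇒ L
n=11: can move to 9, which is L ⇒ W
n=12: can move to 10, which is L ⇒ W
n=13: can move to 10, which is L ⇒ W
n=14: can move to 9, which is L ⇒ W
n=15: can move to 10, which is L ⇒ W
n=16: can move to 9, which is L ⇒ W
n=17: can move to 10, which is L ⇒ W
n=18: moves to 16(W), 15(W), 13(W), 11(W); every one is W ⇒ L
n=19: moves to 17(W), 16(W), 14(W), 12(W); every one is W ⇒ L
Every move from 19 reaches a W position, so the mover loses.

Bob wins.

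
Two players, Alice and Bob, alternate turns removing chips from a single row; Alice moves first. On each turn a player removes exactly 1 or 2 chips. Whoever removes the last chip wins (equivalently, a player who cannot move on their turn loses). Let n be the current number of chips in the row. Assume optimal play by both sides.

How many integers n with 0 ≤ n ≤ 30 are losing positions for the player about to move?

11

Work bottom-up. With no move the player to move loses. Otherwise the position is W if at least one move leads to an L position for the opponent, and L if every move leads to a W.
n=0: no move → L
n=1: W (go to 0, an L position)
n=2: W (go to 0, an L position)
n=3: L (options 2(W), 1(W) are all W)
n=4: W (go to 3, an L position)
n=5: W (go to 3, an L position)
n=6: L (options 5(W), 4(W) are all W)
n=7: W (go to 6, an L position)
n=8: W (go to 6, an L position)
n=9: L (options 8(W), 7(W) are all W)
n=10: W (go to 9, an L position)
n=11: W (go to 9, an L position)
n=12: L (options 11(W), 10(W) are all W)
n=13: W (go to 12, an L position)
n=14: W (go to 12, an L position)
n=15: L (options 14(W), 13(W) are all W)
n=16: W (go to 15, an L position)
n=17: W (go to 15, an L position)
n=18: L (options 17(W), 16(W) are all W)
n=19: W (go to 18, an L position)
n=20: W (go to 18, an L position)
n=21: L (options 20(W), 19(W) are all W)
n=22: W (go to 21, an L position)
n=23: W (go to 21, an L position)
n=24: L (options 23(W), 22(W) are all W)
n=25: W (go to 24, an L position)
n=26: W (go to 24, an L position)
n=27: L (options 26(W), 25(W) are all W)
n=28: W (go to 27, an L position)
n=29: W (go to 27, an L position)
n=30: L (options 29(W), 28(W) are all W)
L entries with 0 ≤ n ≤ 30: n = 0, 3, 6, 9, 12, 15, 18, 21, 24, 27, 30; that makes 11.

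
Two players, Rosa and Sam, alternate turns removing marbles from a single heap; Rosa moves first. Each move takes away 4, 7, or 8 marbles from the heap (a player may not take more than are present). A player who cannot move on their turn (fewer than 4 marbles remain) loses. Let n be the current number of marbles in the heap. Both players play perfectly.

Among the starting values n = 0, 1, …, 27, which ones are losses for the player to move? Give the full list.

Compute win/loss labels from the base case upward. A position with no move is L. Any other position is W if it can reach an L in one move, else L.
n=0: no move → L
n=1: no move → L
n=2: no move → L
n=3: no move → L
n=4: W (go to 0, an L position)
n=5: W (go to 1, an L position)
n=6: W (go to 2, an L position)
n=7: W (go to 3, an L position)
n=8: W (go to 1, an L position)
n=9: W (go to 2, an L position)
n=10: W (go to 3, an L position)
n=11: W (go to 3, an L position)
n=12: L (options 8(W), 5(W), 4(W) are all W)
n=13: L (options 9(W), 6(W), 5(W) are all W)
n=14: L (options 10(W), 7(W), 6(W) are all W)
n=15: L (options 11(W), 8(W), 7(W) are all W)
n=16: W (go to 12, an L position)
n=17: W (go to 13, an L position)
n=18: W (go to 14, an L position)
n=19: W (go to 15, an L position)
n=20: W (go to 13, an L position)
n=21: W (go to 14, an L position)
n=22: W (go to 15, an L position)
n=23: W (go to 15, an L position)
n=24: L (options 20(W), 17(W), 16(W) are all W)
n=25: L (options 21(W), 18(W), 17(W) are all W)
n=26: L (options 22(W), 19(W), 18(W) are all W)
n=27: L (options 23(W), 20(W), 19(W) are all W)
Reading off the rows marked L gives the requested list; there are 12 such values of n.

0, 1, 2, 3, 12, 13, 14, 15, 24, 25, 26, 27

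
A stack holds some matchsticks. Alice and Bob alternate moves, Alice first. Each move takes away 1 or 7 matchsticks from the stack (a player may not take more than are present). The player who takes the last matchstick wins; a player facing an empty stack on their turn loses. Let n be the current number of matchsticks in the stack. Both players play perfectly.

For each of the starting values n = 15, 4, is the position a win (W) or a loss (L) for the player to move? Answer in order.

15: W, 4: L

Compute win/loss labels from the base case upward. A position with no move is L. Any other position is W if it can reach an L in one move, else L.
n=0: no move → L
n=1: can move to 0, which is L ⇒ W
n=2: the only move is to 1(W), a W ⇒ L
n=3: can move to 2, which is L ⇒ W
n=4: the only move is to 3(W), a W ⇒ L
n=5: can move to 4, which is L ⇒ W
n=6: the only move is to 5(W), a W ⇒ L
n=7: can move to 6, which is L ⇒ W
n=8: moves to 7(W), 1(W); every one is W ⇒ L
n=9: can move to 8, which is L ⇒ W
n=10: moves to 9(W), 3(W); every one is W ⇒ L
n=11: can move to 10, which is L ⇒ W
n=12: moves to 11(W), 5(W); every one is W ⇒ L
n=13: can move to 12, which is L ⇒ W
n=14: moves to 13(W), 7(W); every one is W ⇒ L
n=15: can move to 14, which is L ⇒ W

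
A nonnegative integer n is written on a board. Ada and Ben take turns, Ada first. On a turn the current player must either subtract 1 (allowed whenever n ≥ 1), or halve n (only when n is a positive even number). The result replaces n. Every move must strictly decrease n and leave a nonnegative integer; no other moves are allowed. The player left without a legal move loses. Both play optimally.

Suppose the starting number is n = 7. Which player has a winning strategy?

Compute win/loss labels from the base case upward. A position with no move is L. Any other position is W if it can reach an L in one move, else L.
n=0: no move → L
n=1: reaches L-position 0 → W
n=2: only reaches 1(W), which is W → L
n=3: reaches L-position 2 → W
n=4: reaches L-position 2 → W
n=5: only reaches 4(W), which is W → L
n=6: reaches L-position 5 → W
n=7: only reaches 6(W), which is W → L
Every move from 7 reaches a W position, so the mover loses.

Ben wins.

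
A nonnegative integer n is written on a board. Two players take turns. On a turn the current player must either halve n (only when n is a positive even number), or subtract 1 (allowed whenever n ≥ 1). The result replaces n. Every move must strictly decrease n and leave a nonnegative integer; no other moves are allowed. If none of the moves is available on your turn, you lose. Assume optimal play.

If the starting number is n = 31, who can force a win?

The second player wins.

Compute win/loss labels from the base case upward. A position with no move is L. Any other position is W if it can reach an L in one move, else L.
n=0: no move → L
n=1: W (go to 0, an L position)
n=2: L (sole option 1(W) is W)
n=3: W (go to 2, an L position)
n=4: W (go to 2, an L position)
n=5: L (sole option 4(W) is W)
n=6: W (go to 5, an L position)
n=7: L (sole option 6(W) is W)
n=8: W (go to 7, an L position)
n=9: L (sole option 8(W) is W)
n=10: W (go to 5, an L position)
n=11: L (sole option 10(W) is W)
n=12: W (go to 11, an L position)
n=13: L (sole option 12(W) is W)
n=14: W (go to 7, an L position)
n=15: L (sole option 14(W) is W)
n=16: W (go to 15, an L position)
n=17: L (sole option 16(W) is W)
n=18: W (go to 9, an L position)
n=19: L (sole option 18(W) is W)
n=20: W (go to 19, an L position)
n=21: L (sole option 20(W) is W)
n=22: W (go to 11, an L position)
n=23: L (sole option 22(W) is W)
n=24: W (go to 23, an L position)
n=25: L (sole option 24(W) is W)
n=26: W (go to 13, an L position)
n=27: L (sole option 26(W) is W)
n=28: W (go to 27, an L position)
n=29: L (sole option 28(W) is W)
n=30: W (go to 15, an L position)
n=31: L (sole option 30(W) is W)
The starting position 31 is L: whatever the player to move does, the opponent receives a W position.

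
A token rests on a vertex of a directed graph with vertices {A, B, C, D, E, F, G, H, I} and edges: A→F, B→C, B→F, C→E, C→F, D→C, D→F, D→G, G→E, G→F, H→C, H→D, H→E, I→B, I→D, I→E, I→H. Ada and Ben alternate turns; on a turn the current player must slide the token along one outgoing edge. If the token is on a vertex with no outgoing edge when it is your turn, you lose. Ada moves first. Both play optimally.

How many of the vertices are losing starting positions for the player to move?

Build the W/L table. Terminal = L. A non-terminal position is W if it has a move to some L; otherwise it is L.
Every edge goes from a vertex to one that appears earlier in the order F, E, G, C, D, H, B, I, A, so processing vertices in that order labels each vertex after all of its successors.
F: no outgoing edge → L
E: no outgoing edge → L
G: W (go to E, an L position)
C: W (go to E, an L position)
D: W (go to F, an L position)
H: W (go to E, an L position)
B: W (go to F, an L position)
I: W (go to E, an L position)
A: W (go to F, an L position)
The L vertices are E, F; that is 2 in all.

2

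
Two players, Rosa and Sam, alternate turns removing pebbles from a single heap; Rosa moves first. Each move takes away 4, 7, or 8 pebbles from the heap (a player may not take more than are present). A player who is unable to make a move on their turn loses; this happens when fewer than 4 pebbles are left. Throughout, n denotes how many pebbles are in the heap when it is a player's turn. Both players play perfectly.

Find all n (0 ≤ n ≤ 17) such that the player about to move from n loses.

Build the W/L table. Terminal = L. A non-terminal position is W if it has a move to some L; otherwise it is L.
n=0: no move → L
n=1: no move → L
n=2: no move → L
n=3: no move → L
n=4: →0(L), so W
n=5: →1(L), so W
n=6: →2(L), so W
n=7: →3(L), so W
n=8: →1(L), so W
n=9: →2(L), so W
n=10: →3(L), so W
n=11: →3(L), so W
n=12: →8(W), 5(W), 4(W) — all W, so L
n=13: →9(W), 6(W), 5(W) — all W, so L
n=14: →10(W), 7(W), 6(W) — all W, so L
n=15: →11(W), 8(W), 7(W) — all W, so L
n=16: →12(L), so W
n=17: →13(L), so W
Reading off the rows marked L gives the requested list; there are 8 such values of n.

0, 1, 2, 3, 12, 13, 14, 15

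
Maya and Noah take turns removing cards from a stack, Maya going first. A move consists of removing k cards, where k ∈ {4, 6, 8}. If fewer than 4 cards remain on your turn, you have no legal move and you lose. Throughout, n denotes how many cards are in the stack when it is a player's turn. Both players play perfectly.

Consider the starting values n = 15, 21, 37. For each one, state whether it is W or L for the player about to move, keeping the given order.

15: L, 21: W, 37: L

Compute win/loss labels from the base case upward. A position with no move is L. Any other position is W if it can reach an L in one move, else L.
n=0: no move → L
n=1: no move → L
n=2: no move → L
n=3: no move → L
n=4: reaches L-position 0 → W
n=5: reaches L-position 1 → W
n=6: reaches L-position 2 → W
n=7: reaches L-position 3 → W
n=8: reaches L-position 2 → W
n=9: reaches L-position 3 → W
n=10: reaches L-position 2 → W
n=11: reaches L-position 3 → W
n=12: only reaches 8(W), 6(W), 4(W), all W → L
n=13: only reaches 9(W), 7(W), 5(W), all W → L
n=14: only reaches 10(W), 8(W), 6(W), all W → L
n=15: only reaches 11(W), 9(W), 7(W), all W → L
n=16: reaches L-position 12 → W
n=17: reaches L-position 13 → W
n=18: reaches L-position 14 → W
n=19: reaches L-position 15 → W
n=20: reaches L-position 14 → W
n=21: reaches L-position 15 → W
n=22: reaches L-position 14 → W
n=23: reaches L-position 15 → W
n=24: only reaches 20(W), 18(W), 16(W), all W → L
n=25: only reaches 21(W), 19(W), 17(W), all W → L
n=26: only reaches 22(W), 20(W), 18(W), all W → L
n=27: only reaches 23(W), 21(W), 19(W), all W → L
n=28: reaches L-position 24 → W
n=29: reaches L-position 25 → W
n=30: reaches L-position 26 → W
n=31: reaches L-position 27 → W
n=32: reaches L-position 26 → W
n=33: reaches L-position 27 → W
n=34: reaches L-position 26 → W
n=35: reaches L-position 27 → W
n=36: only reaches 32(W), 30(W), 28(W), all W → L
n=37: only reaches 33(W), 31(W), 29(W), all W → L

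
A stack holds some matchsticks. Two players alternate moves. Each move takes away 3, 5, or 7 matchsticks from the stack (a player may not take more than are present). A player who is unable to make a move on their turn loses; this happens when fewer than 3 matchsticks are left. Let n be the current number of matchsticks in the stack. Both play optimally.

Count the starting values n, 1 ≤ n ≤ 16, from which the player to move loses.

5

Classify positions by backward induction: terminal positions (no move available) are L. From any other position, the mover wins iff some move reaches an L.
n=0: no move → L
n=1: no move → L
n=2: no move → L
n=3: W (go to 0, an L position)
n=4: W (go to 1, an L position)
n=5: W (go to 2, an L position)
n=6: W (go to 1, an L position)
n=7: W (go to 2, an L position)
n=8: W (go to 1, an L position)
n=9: W (go to 2, an L position)
n=10: L (options 7(W), 5(W), 3(W) are all W)
n=11: L (options 8(W), 6(W), 4(W) are all W)
n=12: L (options 9(W), 7(W), 5(W) are all W)
n=13: W (go to 10, an L position)
n=14: W (go to 11, an L position)
n=15: W (go to 12, an L position)
n=16: W (go to 11, an L position)
L entries with 1 ≤ n ≤ 16 (n=0 is outside the asked range and is not counted): n = 1, 2, 10, 11, 12; that makes 5.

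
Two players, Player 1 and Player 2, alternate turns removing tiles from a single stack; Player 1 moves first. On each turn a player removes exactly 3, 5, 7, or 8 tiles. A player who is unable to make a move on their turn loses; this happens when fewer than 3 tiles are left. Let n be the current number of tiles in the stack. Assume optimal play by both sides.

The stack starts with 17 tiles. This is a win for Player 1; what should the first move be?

Remove 5, leaving 12.

Label each position W (a win for the player to move) or L (a loss). A position with no legal move is L; any other position is W exactly when some move reaches an L, and L when every move reaches a W.
n=0: no move → L
n=1: no move → L
n=2: no move → L
n=3: W (go to 0, an L position)
n=4: W (go to 1, an L position)
n=5: W (go to 2, an L position)
n=6: W (go to 1, an L position)
n=7: W (go to 2, an L position)
n=8: W (go to 1, an L position)
n=9: W (go to 2, an L position)
n=10: W (go to 2, an L position)
n=11: L (options 8(W), 6(W), 4(W), 3(W) are all W)
n=12: L (options 9(W), 7(W), 5(W), 4(W) are all W)
n=13: L (options 10(W), 8(W), 6(W), 5(W) are all W)
n=14: W (go to 11, an L position)
n=15: W (go to 12, an L position)
n=16: W (go to 13, an L position)
n=17: W (go to 12, an L position)
From 17, the L positions reachable in one move are: 12.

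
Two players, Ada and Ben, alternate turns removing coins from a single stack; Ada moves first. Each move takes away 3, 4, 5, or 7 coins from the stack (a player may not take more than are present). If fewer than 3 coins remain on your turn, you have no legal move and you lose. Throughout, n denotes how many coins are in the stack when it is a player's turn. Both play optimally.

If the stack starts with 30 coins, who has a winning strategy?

Label each position W (a win for the player to move) or L (a loss). A position with no legal move is L; any other position is W exactly when some move reaches an L, and L when every move reaches a W.
n=0: no move → L
n=1: no move → L
n=2: no move → L
n=3: W (go to 0, an L position)
n=4: W (go to 1, an L position)
n=5: W (go to 2, an L position)
n=6: W (go to 2, an L position)
n=7: W (go to 2, an L position)
n=8: W (go to 1, an L position)
n=9: W (go to 2, an L position)
n=10: L (options 7(W), 6(W), 5(W), 3(W) are all W)
n=11: L (options 8(W), 7(W), 6(W), 4(W) are all W)
n=12: L (options 9(W), 8(W), 7(W), 5(W) are all W)
n=13: W (go to 10, an L position)
n=14: W (go to 11, an L position)
n=15: W (go to 12, an L position)
n=16: W (go to 12, an L position)
n=17: W (go to 12, an L position)
n=18: W (go to 11, an L position)
n=19: W (go to 12, an L position)
n=20: L (options 17(W), 16(W), 15(W), 13(W) are all W)
n=21: L (options 18(W), 17(W), 16(W), 14(W) are all W)
n=22: L (options 19(W), 18(W), 17(W), 15(W) are all W)
n=23: W (go to 20, an L position)
n=24: W (go to 21, an L position)
n=25: W (go to 22, an L position)
n=26: W (go to 22, an L position)
n=27: W (go to 22, an L position)
n=28: W (go to 21, an L position)
n=29: W (go to 22, an L position)
n=30: L (options 27(W), 26(W), 25(W), 23(W) are all W)
Every move from 30 reaches a W position, so the mover loses.

Ben wins.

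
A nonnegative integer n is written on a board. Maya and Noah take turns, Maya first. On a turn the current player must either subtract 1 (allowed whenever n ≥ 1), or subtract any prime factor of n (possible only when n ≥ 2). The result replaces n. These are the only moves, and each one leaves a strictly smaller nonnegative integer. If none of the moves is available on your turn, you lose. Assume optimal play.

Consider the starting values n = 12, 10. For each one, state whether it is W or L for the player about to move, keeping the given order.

Label each position W (a win for the player to move) or L (a loss). A position with no legal move is L; any other position is W exactly when some move reaches an L, and L when every move reaches a W.
n=0: no move → L
n=1: can move to 0, which is L ⇒ W
n=2: can move to 0, which is L ⇒ W
n=3: can move to 0, which is L ⇒ W
n=4: moves to 2(W), 3(W); every one is W ⇒ L
n=5: can move to 0, which is L ⇒ W
n=6: can move to 4, which is L ⇒ W
n=7: can move to 0, which is L ⇒ W
n=8: moves to 6(W), 7(W); every one is W ⇒ L
n=9: can move to 8, which is L ⇒ W
n=10: can move to 8, which is L ⇒ W
n=11: can move to 0, which is L ⇒ W
n=12: moves to 9(W), 10(W), 11(W); every one is W ⇒ L

12: L, 10: W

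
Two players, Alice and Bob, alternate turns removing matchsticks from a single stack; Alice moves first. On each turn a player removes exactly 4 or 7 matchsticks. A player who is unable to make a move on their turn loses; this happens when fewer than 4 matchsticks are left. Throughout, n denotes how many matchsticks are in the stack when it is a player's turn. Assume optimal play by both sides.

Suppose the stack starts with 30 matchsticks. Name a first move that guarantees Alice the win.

Use the standard recursion: the mover loses at a terminal position; elsewhere, the mover wins exactly when some move hands the opponent an L position.
n=0: no move → L
n=1: no move → L
n=2: no move → L
n=3: no move → L
n=4: →0(L), so W
n=5: →1(L), so W
n=6: →2(L), so W
n=7: →3(L), so W
n=8: →1(L), so W
n=9: →2(L), so W
n=10: →3(L), so W
n=11: →7(W), 4(W) — all W, so L
n=12: →8(W), 5(W) — all W, so L
n=13: →9(W), 6(W) — all W, so L
n=14: →10(W), 7(W) — all W, so L
n=15: →11(L), so W
n=16: →12(L), so W
n=17: →13(L), so W
n=18: →14(L), so W
n=19: →12(L), so W
n=20: →13(L), so W
n=21: →14(L), so W
n=22: →18(W), 15(W) — all W, so L
n=23: →19(W), 16(W) — all W, so L
n=24: →20(W), 17(W) — all W, so L
n=25: →21(W), 18(W) — all W, so L
n=26: →22(L), so W
n=27: →23(L), so W
n=28: →24(L), so W
n=29: →25(L), so W
n=30: →23(L), so W
From 30, the L positions reachable in one move are: 23.

Remove 7, leaving 23.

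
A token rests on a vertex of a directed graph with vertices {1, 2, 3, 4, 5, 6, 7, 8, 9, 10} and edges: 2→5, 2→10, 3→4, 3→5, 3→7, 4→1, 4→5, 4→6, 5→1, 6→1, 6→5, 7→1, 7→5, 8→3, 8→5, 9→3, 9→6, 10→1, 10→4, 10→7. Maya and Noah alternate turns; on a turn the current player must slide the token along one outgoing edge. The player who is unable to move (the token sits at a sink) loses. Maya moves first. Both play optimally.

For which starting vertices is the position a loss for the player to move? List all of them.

1, 2, 3

Label each position W (a win for the player to move) or L (a loss). A position with no legal move is L; any other position is W exactly when some move reaches an L, and L when every move reaches a W.
Every edge goes from a vertex to one that appears earlier in the order 1, 5, 6, 4, 7, 10, 3, 2, 8, 9, so processing vertices in that order labels each vertex after all of its successors.
1: no outgoing edge → L
5: reaches L-position 1 → W
6: reaches L-position 1 → W
4: reaches L-position 1 → W
7: reaches L-position 1 → W
10: reaches L-position 1 → W
3: only reaches 7(W), 4(W), 5(W), all W → L
2: only reaches 10(W), 5(W), all W → L
8: reaches L-position 3 → W
9: reaches L-position 3 → W
Reading off the rows marked L gives the requested list; there are 3 such vertices.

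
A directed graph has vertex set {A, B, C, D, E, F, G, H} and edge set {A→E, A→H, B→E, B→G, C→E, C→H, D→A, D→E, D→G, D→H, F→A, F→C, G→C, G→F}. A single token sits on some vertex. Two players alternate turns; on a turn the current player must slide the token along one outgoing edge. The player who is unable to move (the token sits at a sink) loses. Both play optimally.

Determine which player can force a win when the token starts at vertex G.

The first player wins.

Classify positions by backward induction: terminal positions (no move available) are L. From any other position, the mover wins iff some move reaches an L.
Every edge goes from a vertex to one that appears earlier in the order E, H, A, C, F, G, B, D, so processing vertices in that order labels each vertex after all of its successors.
E: no outgoing edge → L
H: no outgoing edge → L
A: →H(L), so W
C: →H(L), so W
F: →C(W), A(W) — all W, so L
G: →F(L), so W
B: →E(L), so W
D: →H(L), so W
From G the player to move can move to F, reaching an L position.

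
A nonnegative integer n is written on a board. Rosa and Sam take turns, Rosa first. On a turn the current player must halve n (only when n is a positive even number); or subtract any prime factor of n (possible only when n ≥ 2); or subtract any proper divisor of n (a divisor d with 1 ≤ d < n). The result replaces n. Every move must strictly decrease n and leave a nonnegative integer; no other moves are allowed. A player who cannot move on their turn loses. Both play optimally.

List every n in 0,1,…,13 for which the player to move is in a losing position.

Work bottom-up. With no move the player to move loses. Otherwise the position is W if at least one move leads to an L position for the opponent, and L if every move leads to a W.
n=0: no move → L
n=1: no move → L
n=2: W (go to 0, an L position)
n=3: W (go to 0, an L position)
n=4: L (options 2(W), 3(W) are all W)
n=5: W (go to 0, an L position)
n=6: W (go to 4, an L position)
n=7: W (go to 0, an L position)
n=8: W (go to 4, an L position)
n=9: L (options 6(W), 8(W) are all W)
n=10: W (go to 9, an L position)
n=11: W (go to 0, an L position)
n=12: W (go to 9, an L position)
n=13: W (go to 0, an L position)
The losing starting values of n are exactly the entries labelled L in this table (4 of them).

0, 1, 4, 9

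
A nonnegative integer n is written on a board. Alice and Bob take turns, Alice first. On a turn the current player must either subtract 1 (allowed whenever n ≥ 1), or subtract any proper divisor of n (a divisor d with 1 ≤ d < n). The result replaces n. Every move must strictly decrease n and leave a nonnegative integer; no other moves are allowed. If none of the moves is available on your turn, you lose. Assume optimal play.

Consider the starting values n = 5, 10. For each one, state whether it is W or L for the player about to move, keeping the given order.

5: L, 10: W

Classify positions by backward induction: terminal positions (no move available) are L. From any other position, the mover wins iff some move reaches an L.
n=0: no move → L
n=1: can move to 0, which is L ⇒ W
n=2: the only move is to 1(W), a W ⇒ L
n=3: can move to 2, which is L ⇒ W
n=4: can move to 2, which is L ⇒ W
n=5: the only move is to 4(W), a W ⇒ L
n=6: can move to 5, which is L ⇒ W
n=7: the only move is to 6(W), a W ⇒ L
n=8: can move to 7, which is L ⇒ W
n=9: moves to 6(W), 8(W); every one is W ⇒ L
n=10: can move to 5, which is L ⇒ W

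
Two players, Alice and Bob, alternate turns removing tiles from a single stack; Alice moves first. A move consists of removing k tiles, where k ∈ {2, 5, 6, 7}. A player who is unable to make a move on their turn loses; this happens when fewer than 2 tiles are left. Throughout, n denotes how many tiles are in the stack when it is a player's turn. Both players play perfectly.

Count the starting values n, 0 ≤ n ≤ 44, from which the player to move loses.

12

Work bottom-up. With no move the player to move loses. Otherwise the position is W if at least one move leads to an L position for the opponent, and L if every move leads to a W.
n=0: no move → L
n=1: no move → L
n=2: W (go to 0, an L position)
n=3: W (go to 1, an L position)
n=4: L (sole option 2(W) is W)
n=5: W (go to 0, an L position)
n=6: W (go to 4, an L position)
n=7: W (go to 1, an L position)
n=8: W (go to 1, an L position)
n=9: W (go to 4, an L position)
n=10: W (go to 4, an L position)
n=11: W (go to 4, an L position)
n=12: L (options 10(W), 7(W), 6(W), 5(W) are all W)
n=13: L (options 11(W), 8(W), 7(W), 6(W) are all W)
n=14: W (go to 12, an L position)
n=15: W (go to 13, an L position)
n=16: L (options 14(W), 11(W), 10(W), 9(W) are all W)
n=17: W (go to 12, an L position)
n=18: W (go to 16, an L position)
n=19: W (go to 13, an L position)
n=20: W (go to 13, an L position)
n=21: W (go to 16, an L position)
n=22: W (go to 16, an L position)
n=23: W (go to 16, an L position)
n=24: L (options 22(W), 19(W), 18(W), 17(W) are all W)
n=25: L (options 23(W), 20(W), 19(W), 18(W) are all W)
n=26: W (go to 24, an L position)
n=27: W (go to 25, an L position)
n=28: L (options 26(W), 23(W), 22(W), 21(W) are all W)
n=29: W (go to 24, an L position)
n=30: W (go to 28, an L position)
n=31: W (go to 25, an L position)
n=32: W (go to 25, an L position)
n=33: W (go to 28, an L position)
n=34: W (go to 28, an L position)
n=35: W (go to 28, an L position)
n=36: L (options 34(W), 31(W), 30(W), 29(W) are all W)
n=37: L (options 35(W), 32(W), 31(W), 30(W) are all W)
n=38: W (go to 36, an L position)
n=39: W (go to 37, an L position)
n=40: L (options 38(W), 35(W), 34(W), 33(W) are all W)
n=41: W (go to 36, an L position)
n=42: W (go to 40, an L position)
n=43: W (go to 37, an L position)
n=44: W (go to 37, an L position)
L entries with 0 ≤ n ≤ 44: n = 0, 1, 4, 12, 13, 16, 24, 25, 28, 36, 37, 40; that makes 12.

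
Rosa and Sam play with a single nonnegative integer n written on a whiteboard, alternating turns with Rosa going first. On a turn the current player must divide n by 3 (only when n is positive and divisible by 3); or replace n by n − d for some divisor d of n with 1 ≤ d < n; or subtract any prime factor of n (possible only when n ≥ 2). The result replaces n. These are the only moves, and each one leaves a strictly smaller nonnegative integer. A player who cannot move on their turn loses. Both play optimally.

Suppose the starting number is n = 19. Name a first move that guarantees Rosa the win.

Work bottom-up. With no move the player to move loses. Otherwise the position is W if at least one move leads to an L position for the opponent, and L if every move leads to a W.
n=0: no move → L
n=1: no move → L
n=2: W (go to 0, an L position)
n=3: W (go to 0, an L position)
n=4: L (options 2(W), 3(W) are all W)
n=5: W (go to 0, an L position)
n=6: W (go to 4, an L position)
n=7: W (go to 0, an L position)
n=8: W (go to 4, an L position)
n=9: L (options 3(W), 6(W), 8(W) are all W)
n=10: W (go to 9, an L position)
n=11: W (go to 0, an L position)
n=12: W (go to 4, an L position)
n=13: W (go to 0, an L position)
n=14: L (options 7(W), 12(W), 13(W) are all W)
n=15: W (go to 14, an L position)
n=16: W (go to 14, an L position)
n=17: W (go to 0, an L position)
n=18: W (go to 9, an L position)
n=19: W (go to 0, an L position)
From 19, the L positions reachable in one move are: 0.

Move to 0.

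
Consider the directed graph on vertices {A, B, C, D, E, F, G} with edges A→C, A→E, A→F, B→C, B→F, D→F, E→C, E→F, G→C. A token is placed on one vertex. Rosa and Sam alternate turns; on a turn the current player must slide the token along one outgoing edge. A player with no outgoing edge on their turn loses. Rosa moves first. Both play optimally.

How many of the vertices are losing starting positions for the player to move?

Work bottom-up. With no move the player to move loses. Otherwise the position is W if at least one move leads to an L position for the opponent, and L if every move leads to a W.
Every edge goes from a vertex to one that appears earlier in the order F, C, E, D, B, G, A, so processing vertices in that order labels each vertex after all of its successors.
F: no outgoing edge → L
C: no outgoing edge → L
E: W (go to C, an L position)
D: W (go to F, an L position)
B: W (go to C, an L position)
G: W (go to C, an L position)
A: W (go to C, an L position)
The L vertices are C, F; that is 2 in all.

2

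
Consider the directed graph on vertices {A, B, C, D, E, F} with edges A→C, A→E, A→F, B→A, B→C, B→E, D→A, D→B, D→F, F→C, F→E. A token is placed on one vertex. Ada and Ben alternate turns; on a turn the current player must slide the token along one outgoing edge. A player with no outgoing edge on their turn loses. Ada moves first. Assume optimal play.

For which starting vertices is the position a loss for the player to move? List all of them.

Label each position W (a win for the player to move) or L (a loss). A position with no legal move is L; any other position is W exactly when some move reaches an L, and L when every move reaches a W.
Every edge goes from a vertex to one that appears earlier in the order E, C, F, A, B, D, so processing vertices in that order labels each vertex after all of its successors.
E: no outgoing edge → L
C: no outgoing edge → L
F: W (go to C, an L position)
A: W (go to C, an L position)
B: W (go to C, an L position)
D: L (options B(W), A(W), F(W) are all W)
Reading off the rows marked L gives the requested list; there are 3 such vertices.

C, D, E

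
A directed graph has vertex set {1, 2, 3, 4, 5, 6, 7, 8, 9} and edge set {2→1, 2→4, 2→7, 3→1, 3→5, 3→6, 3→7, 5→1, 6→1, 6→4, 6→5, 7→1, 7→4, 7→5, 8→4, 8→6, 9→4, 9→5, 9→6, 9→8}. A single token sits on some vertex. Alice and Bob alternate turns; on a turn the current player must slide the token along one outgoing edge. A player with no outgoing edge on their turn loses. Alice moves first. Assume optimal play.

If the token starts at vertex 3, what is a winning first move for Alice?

Work bottom-up. With no move the player to move loses. Otherwise the position is W if at least one move leads to an L position for the opponent, and L if every move leads to a W.
Every edge goes from a vertex to one that appears earlier in the order 1, 4, 5, 6, 7, 2, 8, 3, 9, so processing vertices in that order labels each vertex after all of its successors.
1: no outgoing edge → L
4: no outgoing edge → L
5: →1(L), so W
6: →4(L), so W
7: →4(L), so W
2: →4(L), so W
8: →4(L), so W
3: →1(L), so W
9: →4(L), so W
From 3, the L positions reachable in one move are: 1.

Move to 1.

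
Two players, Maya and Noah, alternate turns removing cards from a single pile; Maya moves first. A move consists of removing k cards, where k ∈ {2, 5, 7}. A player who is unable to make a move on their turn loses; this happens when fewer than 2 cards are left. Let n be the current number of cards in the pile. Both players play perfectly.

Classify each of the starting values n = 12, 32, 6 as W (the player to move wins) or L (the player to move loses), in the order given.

12: W, 32: L, 6: W

Build the W/L table. Terminal = L. A non-terminal position is W if it has a move to some L; otherwise it is L.
n=0: no move → L
n=1: no move → L
n=2: can move to 0, which is L ⇒ W
n=3: can move to 1, which is L ⇒ W
n=4: the only move is to 2(W), a W ⇒ L
n=5: can move to 0, which is L ⇒ W
n=6: can move to 4, which is L ⇒ W
n=7: can move to 0, which is L ⇒ W
n=8: can move to 1, which is L ⇒ W
n=9: can move to 4, which is L ⇒ W
n=10: moves to 8(W), 5(W), 3(W); every one is W ⇒ L
n=11: can move to 4, which is L ⇒ W
n=12: can move to 10, which is L ⇒ W
n=13: moves to 11(W), 8(W), 6(W); every one is W ⇒ L
n=14: moves to 12(W), 9(W), 7(W); every one is W ⇒ L
n=15: can move to 13, which is L ⇒ W
n=16: can move to 14, which is L ⇒ W
n=17: can move to 10, which is L ⇒ W
n=18: can move to 13, which is L ⇒ W
n=19: can move to 14, which is L ⇒ W
n=20: can move to 13, which is L ⇒ W
n=21: can move to 14, which is L ⇒ W
n=22: moves to 20(W), 17(W), 15(W); every one is W ⇒ L
n=23: moves to 21(W), 18(W), 16(W); every one is W ⇒ L
n=24: can move to 22, which is L ⇒ W
n=25: can move to 23, which is L ⇒ W
n=26: moves to 24(W), 21(W), 19(W); every one is W ⇒ L
n=27: can move to 22, which is L ⇒ W
n=28: can move to 26, which is L ⇒ W
n=29: can move to 22, which is L ⇒ W
n=30: can move to 23, which is L ⇒ W
n=31: can move to 26, which is L ⇒ W
n=32: moves to 30(W), 27(W), 25(W); every one is W ⇒ L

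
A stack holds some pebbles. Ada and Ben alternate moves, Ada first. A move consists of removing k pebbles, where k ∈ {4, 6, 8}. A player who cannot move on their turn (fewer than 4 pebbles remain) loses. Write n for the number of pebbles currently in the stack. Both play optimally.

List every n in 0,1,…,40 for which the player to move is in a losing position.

Classify positions by backward induction: terminal positions (no move available) are L. From any other position, the mover wins iff some move reaches an L.
n=0: no move → L
n=1: no move → L
n=2: no move → L
n=3: no move → L
n=4: can move to 0, which is L ⇒ W
n=5: can move to 1, which is L ⇒ W
n=6: can move to 2, which is L ⇒ W
n=7: can move to 3, which is L ⇒ W
n=8: can move to 2, which is L ⇒ W
n=9: can move to 3, which is L ⇒ W
n=10: can move to 2, which is L ⇒ W
n=11: can move to 3, which is L ⇒ W
n=12: moves to 8(W), 6(W), 4(W); every one is W ⇒ L
n=13: moves to 9(W), 7(W), 5(W); every one is W ⇒ L
n=14: moves to 10(W), 8(W), 6(W); every one is W ⇒ L
n=15: moves to 11(W), 9(W), 7(W); every one is W ⇒ L
n=16: can move to 12, which is L ⇒ W
n=17: can move to 13, which is L ⇒ W
n=18: can move to 14, which is L ⇒ W
n=19: can move to 15, which is L ⇒ W
n=20: can move to 14, which is L ⇒ W
n=21: can move to 15, which is L ⇒ W
n=22: can move to 14, which is L ⇒ W
n=23: can move to 15, which is L ⇒ W
n=24: moves to 20(W), 18(W), 16(W); every one is W ⇒ L
n=25: moves to 21(W), 19(W), 17(W); every one is W ⇒ L
n=26: moves to 22(W), 20(W), 18(W); every one is W ⇒ L
n=27: moves to 23(W), 21(W), 19(W); every one is W ⇒ L
n=28: can move to 24, which is L ⇒ W
n=29: can move to 25, which is L ⇒ W
n=30: can move to 26, which is L ⇒ W
n=31: can move to 27, which is L ⇒ W
n=32: can move to 26, which is L ⇒ W
n=33: can move to 27, which is L ⇒ W
n=34: can move to 26, which is L ⇒ W
n=35: can move to 27, which is L ⇒ W
n=36: moves to 32(W), 30(W), 28(W); every one is W ⇒ L
n=37: moves to 33(W), 31(W), 29(W); every one is W ⇒ L
n=38: moves to 34(W), 32(W), 30(W); every one is W ⇒ L
n=39: moves to 35(W), 33(W), 31(W); every one is W ⇒ L
n=40: can move to 36, which is L ⇒ W
Reading off the rows marked L gives the requested list; there are 16 such values of n.

0, 1, 2, 3, 12, 13, 14, 15, 24, 25, 26, 27, 36, 37, 38, 39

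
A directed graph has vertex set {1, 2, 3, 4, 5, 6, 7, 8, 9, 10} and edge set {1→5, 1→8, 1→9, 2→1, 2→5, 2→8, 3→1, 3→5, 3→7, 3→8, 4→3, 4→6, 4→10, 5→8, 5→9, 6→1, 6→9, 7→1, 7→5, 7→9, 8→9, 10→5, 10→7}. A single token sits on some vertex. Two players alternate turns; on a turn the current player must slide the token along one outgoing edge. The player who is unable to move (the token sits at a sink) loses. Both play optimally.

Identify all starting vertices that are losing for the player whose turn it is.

Label each position W (a win for the player to move) or L (a loss). A position with no legal move is L; any other position is W exactly when some move reaches an L, and L when every move reaches a W.
Every edge goes from a vertex to one that appears earlier in the order 9, 8, 5, 1, 2, 7, 6, 3, 10, 4, so processing vertices in that order labels each vertex after all of its successors.
9: no outgoing edge → L
8: reaches L-position 9 → W
5: reaches L-position 9 → W
1: reaches L-position 9 → W
2: only reaches 1(W), 5(W), 8(W), all W → L
7: reaches L-position 9 → W
6: reaches L-position 9 → W
3: only reaches 7(W), 1(W), 5(W), 8(W), all W → L
10: only reaches 7(W), 5(W), all W → L
4: reaches L-position 10 → W
Reading off the rows marked L gives the requested list; there are 4 such vertices.

2, 3, 9, 10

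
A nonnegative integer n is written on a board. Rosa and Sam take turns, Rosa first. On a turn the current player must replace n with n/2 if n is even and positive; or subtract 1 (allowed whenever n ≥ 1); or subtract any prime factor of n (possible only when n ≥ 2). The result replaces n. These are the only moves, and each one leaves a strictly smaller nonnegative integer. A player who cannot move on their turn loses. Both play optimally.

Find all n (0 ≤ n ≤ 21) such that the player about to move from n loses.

Positions with no move are L. A position that does have a move is losing for the player to move precisely when every available move leads to a winning position for the opponent. Fill in the labels:
n=0: no move → L
n=1: →0(L), so W
n=2: →0(L), so W
n=3: →0(L), so W
n=4: →2(W), 3(W) — all W, so L
n=5: →0(L), so W
n=6: →4(L), so W
n=7: →0(L), so W
n=8: →4(L), so W
n=9: →6(W), 8(W) — all W, so L
n=10: →9(L), so W
n=11: →0(L), so W
n=12: →9(L), so W
n=13: →0(L), so W
n=14: →7(W), 12(W), 13(W) — all W, so L
n=15: →14(L), so W
n=16: →14(L), so W
n=17: →0(L), so W
n=18: →9(L), so W
n=19: →0(L), so W
n=20: →10(W), 15(W), 18(W), 19(W) — all W, so L
n=21: →14(L), so W
Reading off the rows marked L gives the requested list; there are 5 such values of n.

0, 4, 9, 14, 20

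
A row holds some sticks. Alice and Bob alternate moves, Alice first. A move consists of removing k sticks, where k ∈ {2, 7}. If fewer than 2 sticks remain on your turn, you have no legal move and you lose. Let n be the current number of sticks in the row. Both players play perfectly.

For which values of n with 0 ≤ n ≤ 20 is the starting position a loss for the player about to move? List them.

0, 1, 4, 5, 9, 10, 13, 14, 18, 19

Label each position W (a win for the player to move) or L (a loss). A position with no legal move is L; any other position is W exactly when some move reaches an L, and L when every move reaches a W.
n=0: no move → L
n=1: no move → L
n=2: →0(L), so W
n=3: →1(L), so W
n=4: →2(W) only, which is W, so L
n=5: →3(W) only, which is W, so L
n=6: →4(L), so W
n=7: →5(L), so W
n=8: →1(L), so W
n=9: →7(W), 2(W) — all W, so L
n=10: →8(W), 3(W) — all W, so L
n=11: →9(L), so W
n=12: →10(L), so W
n=13: →11(W), 6(W) — all W, so L
n=14: →12(W), 7(W) — all W, so L
n=15: →13(L), so W
n=16: →14(L), so W
n=17: →10(L), so W
n=18: →16(W), 11(W) — all W, so L
n=19: →17(W), 12(W) — all W, so L
n=20: →18(L), so W
The losing starting values of n are exactly the entries labelled L in this table (10 of them).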